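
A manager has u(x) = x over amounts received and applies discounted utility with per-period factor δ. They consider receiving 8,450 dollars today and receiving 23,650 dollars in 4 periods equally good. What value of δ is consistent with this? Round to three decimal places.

Equating discounted utilities: u(8450) = δ^4·u(23650) ⇒ δ^4 = u(8450)/u(23650).
With u(x) = x: δ^4 = 8450/23650 = 0.35729.
Hence δ = (0.35729)^(1/4) = 0.77314.

δ ≈ 0.773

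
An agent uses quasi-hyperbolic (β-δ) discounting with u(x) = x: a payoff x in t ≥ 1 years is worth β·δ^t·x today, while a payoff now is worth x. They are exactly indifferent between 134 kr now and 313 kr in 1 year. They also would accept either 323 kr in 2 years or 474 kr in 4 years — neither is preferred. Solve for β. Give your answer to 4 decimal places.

β ≈ 0.5186

The second indifference involves only future payoffs, so β cancels: β·δ^2·323 = β·δ^4·474, giving δ^2 = 323/474 = 0.68143, so δ = 0.82549.
Substituting δ into 134 = β·δ·313: β = 134/(258.379) ≈ 0.5186.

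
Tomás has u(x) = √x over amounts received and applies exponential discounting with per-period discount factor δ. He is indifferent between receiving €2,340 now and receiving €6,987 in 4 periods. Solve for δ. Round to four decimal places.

The payoff in 4 periods is discounted by δ^4, so u(2340) = δ^4·u(6987) and δ^4 = u(2340)/u(6987).
Since u(x) = √x, δ^4 = √(2340/6987) = 0.57871.
So δ = 0.57871^(1/4) ≈ 0.8722.

δ ≈ 0.8722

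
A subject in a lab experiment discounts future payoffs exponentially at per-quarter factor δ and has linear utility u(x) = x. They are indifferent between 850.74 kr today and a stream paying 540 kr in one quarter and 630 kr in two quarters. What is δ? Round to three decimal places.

Equating present values: 850.74 = 540δ + 630δ².
Rearranged: 630δ² + 540δ − 850.74 = 0.
δ = (−540 + √(540² + 4·630·850.74)) / (2·630) = (−540 + √2435464.80) / 1260 ≈ 0.810.

δ ≈ 0.810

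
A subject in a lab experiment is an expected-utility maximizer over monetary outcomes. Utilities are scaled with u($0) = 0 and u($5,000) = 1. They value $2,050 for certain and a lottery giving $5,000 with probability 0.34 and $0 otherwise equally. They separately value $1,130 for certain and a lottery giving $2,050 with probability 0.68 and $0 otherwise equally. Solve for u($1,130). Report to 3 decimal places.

0.231

First, u($2,050) = 0.34·u($5,000) + 0.66·u($0) = 0.34.
The second indifference gives u($1,130) = 0.68·u($2,050) + 0.32·u($0) = 0.68·0.34 + 0.32·0.00 = 0.2312.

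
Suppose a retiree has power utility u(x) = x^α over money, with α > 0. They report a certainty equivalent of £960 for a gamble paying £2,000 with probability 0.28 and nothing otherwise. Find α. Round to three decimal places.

α ≈ 1.734

EU(lottery) = 0.28·2000^α + 0.72·0 = 0.28·2000^α.
Setting u(960) equal to that: 960^α = 0.28·2000^α ⇒ (960/2000)^α = 0.28.
Taking logs: α·ln(960/2000) = ln(0.28), so α = -1.272966 / -0.733969 ≈ 1.734.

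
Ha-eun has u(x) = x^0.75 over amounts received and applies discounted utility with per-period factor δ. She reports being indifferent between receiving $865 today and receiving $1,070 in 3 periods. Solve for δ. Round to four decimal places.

δ ≈ 0.9482

Equating discounted utilities: u(865) = δ^3·u(1070) ⇒ δ^3 = u(865)/u(1070).
Since u(x) = x^0.75, δ^3 = (865/1070)^0.75 = 0.80841^0.75 = 0.85256.
So δ = 0.85256^(1/3) ≈ 0.9482.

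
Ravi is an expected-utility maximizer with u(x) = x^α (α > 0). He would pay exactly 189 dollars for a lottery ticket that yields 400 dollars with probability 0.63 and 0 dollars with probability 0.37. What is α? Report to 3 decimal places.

EU(lottery) = 0.63·400^α + 0.37·0 = 0.63·400^α.
Equating: 189^α = 0.63·400^α, i.e. 0.4725^α = 0.63.
α = ln(0.63) / ln(189/400) = -0.462035/-0.749718 ≈ 0.616.

α ≈ 0.616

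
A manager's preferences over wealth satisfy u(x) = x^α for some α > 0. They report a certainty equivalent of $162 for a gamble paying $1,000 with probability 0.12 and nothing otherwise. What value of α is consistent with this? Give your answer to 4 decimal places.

Since u(0) = 0, the lottery's EU is 0.12·1000^α.
Equating: 162^α = 0.12·1000^α, i.e. 0.1620^α = 0.12.
Take logs: α = ln 0.12 / ln(162/1000) ≈ 1.164878.

α ≈ 1.1649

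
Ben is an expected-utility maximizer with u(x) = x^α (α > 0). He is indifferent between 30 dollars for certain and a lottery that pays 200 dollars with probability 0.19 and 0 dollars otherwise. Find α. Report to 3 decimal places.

α ≈ 0.875

Since u(0) = 0, the lottery's EU is 0.19·200^α.
Equating: 30^α = 0.19·200^α, i.e. 0.1500^α = 0.19.
α = ln(0.19) / ln(30/200) = -1.660731/-1.897120 ≈ 0.875.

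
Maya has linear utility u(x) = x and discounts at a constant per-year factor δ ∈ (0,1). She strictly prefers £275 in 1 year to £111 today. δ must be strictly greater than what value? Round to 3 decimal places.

δ > 0.404

Under u(x) = x this choice says 111 < δ·275.
So δ > 111/275 = 0.40364.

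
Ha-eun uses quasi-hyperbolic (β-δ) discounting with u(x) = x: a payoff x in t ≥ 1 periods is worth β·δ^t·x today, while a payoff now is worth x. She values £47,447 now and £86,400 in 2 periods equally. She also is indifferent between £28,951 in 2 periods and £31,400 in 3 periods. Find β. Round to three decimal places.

β ≈ 0.646

The second indifference involves only future payoffs, so β cancels: β·δ^2·28951 = β·δ^3·31400, giving δ = 28951/31400 = 0.92201.
The first indifference: 47447 = β·δ^2·86400, so β = 47447/(δ^2·86400) = 47447/(0.85010·86400) ≈ 0.646.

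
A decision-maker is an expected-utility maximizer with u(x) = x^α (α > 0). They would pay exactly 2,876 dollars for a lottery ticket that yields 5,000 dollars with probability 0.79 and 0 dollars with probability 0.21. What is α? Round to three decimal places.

Since u(0) = 0, the lottery's EU is 0.79·5000^α.
Indifference: 2876^α = 0.79·5000^α, so (2876/5000)^α = 0.79.
α = ln(0.79) / ln(2876/5000) = -0.235722/-0.553037 ≈ 0.426.

α ≈ 0.426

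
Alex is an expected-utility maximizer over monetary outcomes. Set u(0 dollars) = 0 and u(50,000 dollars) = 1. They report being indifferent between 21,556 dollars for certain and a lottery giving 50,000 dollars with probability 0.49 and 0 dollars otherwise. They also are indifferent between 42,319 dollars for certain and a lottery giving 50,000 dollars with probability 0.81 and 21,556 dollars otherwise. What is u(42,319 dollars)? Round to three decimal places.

From the first indifference, u(21,556 dollars) = 0.49·u(50,000 dollars) + 0.51·u(0 dollars) = 0.49·1 + 0.51·0 = 0.49.
The second indifference gives u(42,319 dollars) = 0.81·u(50,000 dollars) + 0.19·u(21,556 dollars) = 0.81·1.00 + 0.19·0.49 = 0.9031.

0.903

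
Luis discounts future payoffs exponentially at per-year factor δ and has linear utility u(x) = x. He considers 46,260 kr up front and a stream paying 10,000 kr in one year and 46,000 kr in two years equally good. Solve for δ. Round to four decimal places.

Equating present values: 46260 = 10000δ + 46000δ².
So 46000δ² + 10000δ − 46260 = 0.
δ = (−10000 + √(10000² + 4·46000·46260)) / (2·46000) = (−10000 + √8611840000.00) / 92000 ≈ 0.9000.

δ ≈ 0.9000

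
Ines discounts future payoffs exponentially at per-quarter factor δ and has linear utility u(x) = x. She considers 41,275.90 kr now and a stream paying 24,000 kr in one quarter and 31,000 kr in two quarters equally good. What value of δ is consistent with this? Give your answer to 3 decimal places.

δ ≈ 0.830

The stream is worth 24000δ + 31000δ² today, so 24000δ + 31000δ² = 41275.90.
Rearranged: 31000δ² + 24000δ − 41275.90 = 0.
δ = (−24000 + √(24000² + 4·31000·41275.90)) / (2·31000) = (−24000 + √5694211600.00) / 62000 ≈ 0.830.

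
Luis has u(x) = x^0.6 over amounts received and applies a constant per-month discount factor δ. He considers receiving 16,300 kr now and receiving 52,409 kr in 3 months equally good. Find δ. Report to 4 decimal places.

δ ≈ 0.7917

The payoff in 3 months is discounted by δ^3, so u(16300) = δ^3·u(52409) and δ^3 = u(16300)/u(52409).
With u(x) = x^0.6: δ^3 = 16300^0.6/52409^0.6 = (16300/52409)^0.6 = 0.49621.
Taking the cube root: δ = 0.49621^(1/3) ≈ 0.7917.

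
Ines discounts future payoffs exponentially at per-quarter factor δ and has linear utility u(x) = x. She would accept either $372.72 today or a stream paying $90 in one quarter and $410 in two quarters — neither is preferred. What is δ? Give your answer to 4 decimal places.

δ ≈ 0.8500

Present value of the stream is 90·δ + 410·δ². Indifference gives 90δ + 410δ² = 372.72.
Rearranged: 410δ² + 90δ − 372.72 = 0.
The positive root is δ = [−90 + √(90² + 4·410·372.72)] / (2·410) = (−90 + 786.995)/820 ≈ 0.8500.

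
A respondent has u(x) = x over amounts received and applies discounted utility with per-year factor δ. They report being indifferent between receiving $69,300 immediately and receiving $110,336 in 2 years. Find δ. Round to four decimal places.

δ ≈ 0.7925

Indifference means u(69300) = δ^2 · u(110336), so δ^2 = u(69300)/u(110336).
With u(x) = x: δ^2 = 69300/110336 = 0.62808.
Taking the square root: δ = 0.62808^(1/2) ≈ 0.7925.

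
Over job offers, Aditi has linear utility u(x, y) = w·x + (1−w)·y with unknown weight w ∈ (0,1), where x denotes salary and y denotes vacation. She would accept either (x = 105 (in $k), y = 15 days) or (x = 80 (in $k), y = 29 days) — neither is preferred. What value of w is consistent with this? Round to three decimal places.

u(105,15) = u(80,29) means w·105 + (1−w)·15 = w·80 + (1−w)·29.
Collecting terms: w·25 = (1−w)·14.
So w/(1−w) = 14/25 = 0.5600, giving w = 14/(25+14) = 0.359.

w = 0.359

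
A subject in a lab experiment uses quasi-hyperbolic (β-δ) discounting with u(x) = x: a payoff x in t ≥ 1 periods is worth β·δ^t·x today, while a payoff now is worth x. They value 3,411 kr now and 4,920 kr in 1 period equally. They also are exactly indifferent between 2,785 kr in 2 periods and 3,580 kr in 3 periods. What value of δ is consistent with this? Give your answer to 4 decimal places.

The second indifference involves only future payoffs, so β cancels: β·δ^2·2785 = β·δ^3·3580, giving δ = 2785/3580 = 0.77793.

δ ≈ 0.7779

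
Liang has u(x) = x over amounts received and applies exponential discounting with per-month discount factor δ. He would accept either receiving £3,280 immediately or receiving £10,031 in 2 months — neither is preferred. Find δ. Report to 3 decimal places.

Indifference means u(3280) = δ^2 · u(10031), so δ^2 = u(3280)/u(10031).
With u(x) = x: δ^2 = 3280/10031 = 0.32699.
So δ = 0.32699^(1/2) ≈ 0.572.

δ ≈ 0.572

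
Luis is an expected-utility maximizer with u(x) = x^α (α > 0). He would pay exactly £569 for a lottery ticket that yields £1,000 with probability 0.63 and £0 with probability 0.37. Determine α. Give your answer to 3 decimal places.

Since u(0) = 0, the lottery's EU is 0.63·1000^α.
Setting u(569) equal to that: 569^α = 0.63·1000^α ⇒ (569/1000)^α = 0.63.
Taking logs: α·ln(569/1000) = ln(0.63), so α = -0.462035 / -0.563875 ≈ 0.819.

α ≈ 0.819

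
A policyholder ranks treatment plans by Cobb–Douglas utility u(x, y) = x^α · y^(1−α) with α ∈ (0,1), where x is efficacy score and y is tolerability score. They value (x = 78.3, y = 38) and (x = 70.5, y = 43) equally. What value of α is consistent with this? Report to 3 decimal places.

Indifference: 78.3^α · 38^(1−α) = 70.5^α · 43^(1−α).
Rearrange to (78.3/70.5)^α = (43/38)^(1−α) and take logs: α·0.104935 = (1−α)·0.123614.
Thus α·(0.228549) = 0.123614, so α = 0.123614/0.228549 ≈ 0.541.

α ≈ 0.541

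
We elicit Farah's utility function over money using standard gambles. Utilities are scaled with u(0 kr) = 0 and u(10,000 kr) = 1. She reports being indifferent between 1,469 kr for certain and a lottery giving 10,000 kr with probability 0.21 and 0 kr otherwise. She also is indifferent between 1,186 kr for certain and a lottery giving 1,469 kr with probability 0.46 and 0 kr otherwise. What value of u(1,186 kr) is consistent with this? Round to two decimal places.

0.10

From the first indifference, u(1,469 kr) = 0.21·u(10,000 kr) + 0.79·u(0 kr) = 0.21·1 + 0.79·0 = 0.21.
The second indifference gives u(1,186 kr) = 0.46·u(1,469 kr) + 0.54·u(0 kr) = 0.46·0.21 + 0.54·0.00 = 0.0966.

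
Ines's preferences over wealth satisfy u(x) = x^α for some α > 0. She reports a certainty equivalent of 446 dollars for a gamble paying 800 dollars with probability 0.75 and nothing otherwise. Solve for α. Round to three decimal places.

The lottery's expected utility is 0.75·u(800) + 0.25·u(0) = 0.75·800^α (since u(0) = 0 for α > 0).
Equating: 446^α = 0.75·800^α, i.e. 0.5575^α = 0.75.
Take logs: α = ln 0.75 / ln(446/800) ≈ 0.49236.

α ≈ 0.492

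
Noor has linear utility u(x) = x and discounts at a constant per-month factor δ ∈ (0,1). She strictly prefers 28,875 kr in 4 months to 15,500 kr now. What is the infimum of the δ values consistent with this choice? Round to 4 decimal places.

δ > 0.8560

Under u(x) = x this choice says 15500 < δ^4·28875.
Dividing by 28875: δ^4 > 0.53680. Both sides are positive, so the 4th root keeps the direction.
δ > 0.53680^(1/4) = 0.8560.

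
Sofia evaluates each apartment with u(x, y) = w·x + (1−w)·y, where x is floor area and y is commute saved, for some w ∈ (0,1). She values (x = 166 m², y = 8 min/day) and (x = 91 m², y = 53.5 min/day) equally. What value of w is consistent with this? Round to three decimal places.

Indifference: w·166 + (1−w)·8 = w·91 + (1−w)·53.5.
Rearranging, 75·w − 45.5·(1−w) = 0.
So w/(1−w) = 45.5/75 = 0.6067, giving w = 45.5/(75+45.5) = 0.378.

w = 0.378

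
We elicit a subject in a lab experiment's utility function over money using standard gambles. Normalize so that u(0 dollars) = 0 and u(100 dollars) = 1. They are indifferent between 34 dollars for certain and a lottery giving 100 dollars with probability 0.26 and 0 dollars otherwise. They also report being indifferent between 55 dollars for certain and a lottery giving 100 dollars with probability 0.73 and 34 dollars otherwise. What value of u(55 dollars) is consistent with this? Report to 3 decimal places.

0.800

First, u(34 dollars) = 0.26·u(100 dollars) + 0.74·u(0 dollars) = 0.26.
Then u(55 dollars) = 0.73·u(100 dollars) + 0.27·u(34 dollars) = 0.73·1.00 + 0.27·0.26 = 0.8002.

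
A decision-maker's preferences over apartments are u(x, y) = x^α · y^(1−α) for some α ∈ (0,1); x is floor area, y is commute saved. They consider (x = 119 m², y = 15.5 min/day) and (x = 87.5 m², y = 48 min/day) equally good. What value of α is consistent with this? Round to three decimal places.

The Cobb–Douglas utilities coincide, so 119^α·15.5^(1−α) = 87.5^α·48^(1−α).
Taking logs: α·ln 119 + (1−α)·ln 15.5 = α·ln 87.5 + (1−α)·ln 48, i.e. α·0.307485 = (1−α)·1.130361.
So α/(1−α) = (1.130361)/(0.307485) = 3.676150, and α = 3.676150/4.676150 ≈ 0.786.

α ≈ 0.786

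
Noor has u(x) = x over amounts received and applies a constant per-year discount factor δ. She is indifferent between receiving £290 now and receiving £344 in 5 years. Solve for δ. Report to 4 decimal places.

δ ≈ 0.9664

The payoff in 5 years is discounted by δ^5, so u(290) = δ^5·u(344) and δ^5 = u(290)/u(344).
With u(x) = x: δ^5 = 290/344 = 0.84302.
Taking the 5th root: δ = 0.84302^(1/5) ≈ 0.9664.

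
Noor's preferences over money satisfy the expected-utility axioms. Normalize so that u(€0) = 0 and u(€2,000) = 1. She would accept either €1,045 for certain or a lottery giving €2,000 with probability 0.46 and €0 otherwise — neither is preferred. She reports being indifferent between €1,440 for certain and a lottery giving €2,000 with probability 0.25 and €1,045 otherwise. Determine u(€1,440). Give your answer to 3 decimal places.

0.595

From the first indifference, u(€1,045) = 0.46·u(€2,000) + 0.54·u(€0) = 0.46·1 + 0.54·0 = 0.46.
Then u(€1,440) = 0.25·u(€2,000) + 0.75·u(€1,045) = 0.25·1.00 + 0.75·0.46 = 0.5950.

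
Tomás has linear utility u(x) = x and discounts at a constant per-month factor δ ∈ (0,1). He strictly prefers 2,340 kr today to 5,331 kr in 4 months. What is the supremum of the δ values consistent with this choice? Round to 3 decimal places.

Under u(x) = x this choice says 2340 > δ^4·5331.
Dividing by 5331: δ^4 < 0.43894. Both sides are positive, so the 4th root keeps the direction.
δ < (2340/5331)^(1/4) ≈ 0.814.

δ < 0.814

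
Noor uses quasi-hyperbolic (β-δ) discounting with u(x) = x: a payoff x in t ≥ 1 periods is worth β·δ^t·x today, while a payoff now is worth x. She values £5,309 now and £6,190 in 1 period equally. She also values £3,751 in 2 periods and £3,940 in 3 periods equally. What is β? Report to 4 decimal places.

β ≈ 0.9009

The second indifference involves only future payoffs, so β cancels: β·δ^2·3751 = β·δ^3·3940, giving δ = 3751/3940 = 0.95203.
Substituting δ into 5309 = β·δ·6190: β = 5309/(5893.069) ≈ 0.9009.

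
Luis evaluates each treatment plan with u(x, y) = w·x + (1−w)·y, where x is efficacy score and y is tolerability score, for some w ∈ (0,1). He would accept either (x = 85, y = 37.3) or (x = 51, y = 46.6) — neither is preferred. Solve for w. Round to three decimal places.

w = 0.215

Indifference: w·85 + (1−w)·37.3 = w·51 + (1−w)·46.6.
Rearranging, 34·w − 9.3·(1−w) = 0.
So w/(1−w) = 9.3/34 = 0.2735, giving w = 9.3/(34+9.3) = 0.215.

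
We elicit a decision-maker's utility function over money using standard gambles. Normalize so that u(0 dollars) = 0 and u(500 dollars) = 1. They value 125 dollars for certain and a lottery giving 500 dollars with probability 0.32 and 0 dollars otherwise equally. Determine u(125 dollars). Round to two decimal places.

The indifference gives u(125 dollars) = 0.32·u(500 dollars) + 0.68·u(0 dollars) = 0.32·1 + 0.68·0 = 0.32.

0.32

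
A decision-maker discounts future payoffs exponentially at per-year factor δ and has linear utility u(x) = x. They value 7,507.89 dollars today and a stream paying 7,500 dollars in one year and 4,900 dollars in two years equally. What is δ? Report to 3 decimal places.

Present value of the stream is 7500·δ + 4900·δ². Indifference gives 7500δ + 4900δ² = 7507.89.
Rearranged: 4900δ² + 7500δ − 7507.89 = 0.
The positive root is δ = [−7500 + √(7500² + 4·4900·7507.89)] / (2·4900) = (−7500 + 14262.000)/9800 ≈ 0.690.

δ ≈ 0.690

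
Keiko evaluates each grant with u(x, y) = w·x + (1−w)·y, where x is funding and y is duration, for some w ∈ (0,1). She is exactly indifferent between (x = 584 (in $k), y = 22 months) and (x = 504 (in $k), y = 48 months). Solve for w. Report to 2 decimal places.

w = 0.25

Equating utilities: w·584 + (1−w)·22 = w·504 + (1−w)·48.
w·(584−504) = (1−w)·(48−22), i.e. w·80 = (1−w)·26.
Hence w = 26/(80+26) = 26/106 = 0.25.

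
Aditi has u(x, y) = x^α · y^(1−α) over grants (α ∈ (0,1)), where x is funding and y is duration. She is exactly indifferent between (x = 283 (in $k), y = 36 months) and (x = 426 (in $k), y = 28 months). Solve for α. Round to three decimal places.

α ≈ 0.381

Set the two utilities equal: 283^α·36^(1−α) = 426^α·28^(1−α).
(283/426)^α = (28/36)^(1−α); take logs: α·ln(283/426) = (1−α)·ln(28/36), i.e. α·-0.408992 = (1−α)·-0.251314.
Thus α·(-0.660306) = -0.251314, so α = -0.251314/-0.660306 ≈ 0.381.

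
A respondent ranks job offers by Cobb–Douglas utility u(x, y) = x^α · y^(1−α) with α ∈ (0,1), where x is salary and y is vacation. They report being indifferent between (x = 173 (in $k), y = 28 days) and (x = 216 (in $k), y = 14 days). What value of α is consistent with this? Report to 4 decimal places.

The Cobb–Douglas utilities coincide, so 173^α·28^(1−α) = 216^α·14^(1−α).
(173/216)^α = (14/28)^(1−α); take logs: α·ln(173/216) = (1−α)·ln(14/28), i.e. α·-0.2219868 = (1−α)·-0.6931472.
So α/(1−α) = (-0.6931472)/(-0.2219868) = 3.1224703, and α = 3.1224703/4.1224703 ≈ 0.7574.

α ≈ 0.7574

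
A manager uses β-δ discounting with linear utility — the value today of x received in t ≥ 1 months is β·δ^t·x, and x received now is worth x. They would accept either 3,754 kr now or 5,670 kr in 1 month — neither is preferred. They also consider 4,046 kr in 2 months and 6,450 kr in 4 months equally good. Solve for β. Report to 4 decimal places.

β ≈ 0.8359

From the later pair, β·δ^2·4046 = β·δ^4·6450; dividing through, δ^2 = 4046/6450 = 0.62729, so δ = 0.79201.
The first indifference: 3754 = β·δ·5670, so β = 3754/(δ·5670) = 3754/(0.79201·5670) ≈ 0.8359.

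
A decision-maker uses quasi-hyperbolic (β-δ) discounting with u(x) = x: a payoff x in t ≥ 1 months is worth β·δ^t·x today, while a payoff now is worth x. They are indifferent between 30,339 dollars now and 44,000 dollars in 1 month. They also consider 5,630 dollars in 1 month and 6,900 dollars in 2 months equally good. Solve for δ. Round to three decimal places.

δ ≈ 0.816

From the later pair, β·δ^1·5630 = β·δ^2·6900; dividing through, δ = 5630/6900 = 0.81594.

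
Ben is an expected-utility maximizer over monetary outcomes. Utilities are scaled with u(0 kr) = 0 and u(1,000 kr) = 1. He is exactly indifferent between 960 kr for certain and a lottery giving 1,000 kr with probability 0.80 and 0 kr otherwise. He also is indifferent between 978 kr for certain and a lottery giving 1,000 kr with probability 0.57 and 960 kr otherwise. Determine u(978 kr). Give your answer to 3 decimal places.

0.914

First, u(960 kr) = 0.80·u(1,000 kr) + 0.20·u(0 kr) = 0.80.
The second indifference gives u(978 kr) = 0.57·u(1,000 kr) + 0.43·u(960 kr) = 0.57·1.00 + 0.43·0.80 = 0.9140.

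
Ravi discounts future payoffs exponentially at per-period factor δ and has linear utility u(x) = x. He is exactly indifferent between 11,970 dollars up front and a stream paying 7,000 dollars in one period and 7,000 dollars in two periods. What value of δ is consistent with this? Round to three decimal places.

δ ≈ 0.900

Equating present values: 11970 = 7000δ + 7000δ².
That is, 7000δ² + 7000δ − 11970 = 0, a quadratic in δ.
δ = (−7000 + √(7000² + 4·7000·11970)) / (2·7000) = (−7000 + √384160000.00) / 14000 ≈ 0.900.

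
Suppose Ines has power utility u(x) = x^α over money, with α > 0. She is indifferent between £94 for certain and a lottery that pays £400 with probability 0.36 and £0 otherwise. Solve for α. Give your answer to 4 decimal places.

Since u(0) = 0, the lottery's EU is 0.36·400^α.
Indifference: 94^α = 0.36·400^α, so (94/400)^α = 0.36.
Taking logs: α·ln(94/400) = ln(0.36), so α = -1.0216512 / -1.4481698 ≈ 0.7055.

α ≈ 0.7055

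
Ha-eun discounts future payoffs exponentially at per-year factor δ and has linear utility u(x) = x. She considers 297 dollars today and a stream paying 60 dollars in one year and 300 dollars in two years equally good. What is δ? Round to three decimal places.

δ ≈ 0.900

Equating present values: 297 = 60δ + 300δ².
So 300δ² + 60δ − 297 = 0.
By the quadratic formula (taking the positive root), δ = (−60 + √360000.00) / 600 ≈ 0.900.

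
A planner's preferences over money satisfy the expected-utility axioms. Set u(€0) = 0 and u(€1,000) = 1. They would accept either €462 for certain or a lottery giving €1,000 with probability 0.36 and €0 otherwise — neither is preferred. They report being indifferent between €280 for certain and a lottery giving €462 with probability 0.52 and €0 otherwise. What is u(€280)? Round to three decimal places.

0.187

First, u(€462) = 0.36·u(€1,000) + 0.64·u(€0) = 0.36.
Chaining: u(€280) = 0.52·0.36 + 0.48·0.00 = 0.1872.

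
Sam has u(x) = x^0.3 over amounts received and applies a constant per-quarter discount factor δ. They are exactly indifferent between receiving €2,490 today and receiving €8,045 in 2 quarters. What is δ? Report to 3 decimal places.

δ ≈ 0.839

Indifference means u(2490) = δ^2 · u(8045), so δ^2 = u(2490)/u(8045).
Since u(x) = x^0.3, δ^2 = (2490/8045)^0.3 = 0.30951^0.3 = 0.70340.
Taking the square root: δ = 0.70340^(1/2) ≈ 0.839.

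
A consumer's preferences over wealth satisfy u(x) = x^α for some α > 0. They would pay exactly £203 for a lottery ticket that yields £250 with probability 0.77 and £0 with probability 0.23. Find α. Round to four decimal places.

α ≈ 1.2550

Since u(0) = 0, the lottery's EU is 0.77·250^α.
Setting u(203) equal to that: 203^α = 0.77·250^α ⇒ (203/250)^α = 0.77.
Taking logs: α·ln(203/250) = ln(0.77), so α = -0.2613648 / -0.2082549 ≈ 1.2550.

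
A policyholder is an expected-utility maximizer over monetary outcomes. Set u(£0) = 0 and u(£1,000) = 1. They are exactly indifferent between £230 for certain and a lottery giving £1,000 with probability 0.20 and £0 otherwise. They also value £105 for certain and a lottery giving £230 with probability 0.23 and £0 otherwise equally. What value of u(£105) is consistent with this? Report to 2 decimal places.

From the first indifference, u(£230) = 0.20·u(£1,000) + 0.80·u(£0) = 0.20·1 + 0.80·0 = 0.20.
Then u(£105) = 0.23·u(£230) + 0.77·u(£0) = 0.23·0.20 + 0.77·0.00 = 0.0460.

0.05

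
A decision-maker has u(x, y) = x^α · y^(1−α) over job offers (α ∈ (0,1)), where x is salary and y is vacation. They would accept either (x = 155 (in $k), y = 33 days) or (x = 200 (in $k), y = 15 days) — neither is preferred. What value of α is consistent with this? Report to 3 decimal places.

The Cobb–Douglas utilities coincide, so 155^α·33^(1−α) = 200^α·15^(1−α).
Taking logs: α·ln 155 + (1−α)·ln 33 = α·ln 200 + (1−α)·ln 15, i.e. α·-0.254892 = (1−α)·-0.788457.
Thus α·(-1.043349) = -0.788457, so α = -0.788457/-1.043349 ≈ 0.756.

α ≈ 0.756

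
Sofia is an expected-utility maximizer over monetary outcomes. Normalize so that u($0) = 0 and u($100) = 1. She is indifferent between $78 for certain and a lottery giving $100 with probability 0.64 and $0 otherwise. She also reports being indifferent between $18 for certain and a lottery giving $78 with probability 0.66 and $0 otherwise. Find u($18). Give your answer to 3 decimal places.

From the first indifference, u($78) = 0.64·u($100) + 0.36·u($0) = 0.64·1 + 0.36·0 = 0.64.
Chaining: u($18) = 0.66·0.64 + 0.34·0.00 = 0.4224.

0.422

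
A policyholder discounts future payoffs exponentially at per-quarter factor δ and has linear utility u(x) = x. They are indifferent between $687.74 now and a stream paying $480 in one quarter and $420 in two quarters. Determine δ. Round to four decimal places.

δ ≈ 0.8300

Equating present values: 687.74 = 480δ + 420δ².
That is, 420δ² + 480δ − 687.74 = 0, a quadratic in δ.
δ = (−480 + √(480² + 4·420·687.74)) / (2·420) = (−480 + √1385803.20) / 840 ≈ 0.8300.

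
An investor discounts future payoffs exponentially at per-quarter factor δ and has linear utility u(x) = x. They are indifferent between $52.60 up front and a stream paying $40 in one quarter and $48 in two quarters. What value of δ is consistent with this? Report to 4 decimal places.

The stream is worth 40δ + 48δ² today, so 40δ + 48δ² = 52.60.
That is, 48δ² + 40δ − 52.60 = 0, a quadratic in δ.
δ = (−40 + √(40² + 4·48·52.60)) / (2·48) = (−40 + √11699.20) / 96 ≈ 0.7100.

δ ≈ 0.7100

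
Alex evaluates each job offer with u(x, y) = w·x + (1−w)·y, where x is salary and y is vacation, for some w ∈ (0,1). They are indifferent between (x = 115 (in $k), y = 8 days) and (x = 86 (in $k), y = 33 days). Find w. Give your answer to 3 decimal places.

w = 0.463

Equating utilities: w·115 + (1−w)·8 = w·86 + (1−w)·33.
w·(115−86) = (1−w)·(33−8), i.e. w·29 = (1−w)·25.
So w/(1−w) = 25/29 = 0.8621, giving w = 25/(29+25) = 0.463.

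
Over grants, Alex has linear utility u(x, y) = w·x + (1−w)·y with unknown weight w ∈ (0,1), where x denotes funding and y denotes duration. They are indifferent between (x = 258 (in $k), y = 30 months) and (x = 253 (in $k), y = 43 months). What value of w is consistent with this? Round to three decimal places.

w = 0.722

Equating utilities: w·258 + (1−w)·30 = w·253 + (1−w)·43.
Collecting terms: w·5 = (1−w)·13.
Hence w = 13/(5+13) = 13/18 = 0.722.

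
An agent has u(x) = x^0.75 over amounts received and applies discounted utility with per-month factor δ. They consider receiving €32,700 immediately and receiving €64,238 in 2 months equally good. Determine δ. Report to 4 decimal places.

Indifference means u(32700) = δ^2 · u(64238), so δ^2 = u(32700)/u(64238).
With u(x) = x^0.75: δ^2 = 32700^0.75/64238^0.75 = (32700/64238)^0.75 = 0.60265.
Taking the square root: δ = 0.60265^(1/2) ≈ 0.7763.

δ ≈ 0.7763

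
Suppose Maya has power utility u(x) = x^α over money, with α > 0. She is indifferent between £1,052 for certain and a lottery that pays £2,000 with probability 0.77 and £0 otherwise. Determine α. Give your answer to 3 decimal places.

α ≈ 0.407

Since u(0) = 0, the lottery's EU is 0.77·2000^α.
Equating: 1052^α = 0.77·2000^α, i.e. 0.5260^α = 0.77.
Take logs: α = ln 0.77 / ln(1052/2000) ≈ 0.40682.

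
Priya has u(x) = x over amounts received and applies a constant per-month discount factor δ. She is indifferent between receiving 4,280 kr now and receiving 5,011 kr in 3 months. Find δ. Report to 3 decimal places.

δ ≈ 0.949

The payoff in 3 months is discounted by δ^3, so u(4280) = δ^3·u(5011) and δ^3 = u(4280)/u(5011).
With u(x) = x: δ^3 = 4280/5011 = 0.85412.
Taking the cube root: δ = 0.85412^(1/3) ≈ 0.949.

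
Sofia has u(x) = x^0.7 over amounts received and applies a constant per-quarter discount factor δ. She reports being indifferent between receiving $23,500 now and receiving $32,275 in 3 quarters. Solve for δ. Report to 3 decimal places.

δ ≈ 0.929

The payoff in 3 quarters is discounted by δ^3, so u(23500) = δ^3·u(32275) and δ^3 = u(23500)/u(32275).
With u(x) = x^0.7: δ^3 = 23500^0.7/32275^0.7 = (23500/32275)^0.7 = 0.80083.
So δ = 0.80083^(1/3) ≈ 0.929.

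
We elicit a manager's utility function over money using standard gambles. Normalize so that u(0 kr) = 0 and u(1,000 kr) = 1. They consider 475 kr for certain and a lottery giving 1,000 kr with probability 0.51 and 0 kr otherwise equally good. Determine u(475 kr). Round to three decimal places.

0.510

u(475 kr) equals the lottery's expected utility: 0.51·1 + 0.49·0 = 0.51.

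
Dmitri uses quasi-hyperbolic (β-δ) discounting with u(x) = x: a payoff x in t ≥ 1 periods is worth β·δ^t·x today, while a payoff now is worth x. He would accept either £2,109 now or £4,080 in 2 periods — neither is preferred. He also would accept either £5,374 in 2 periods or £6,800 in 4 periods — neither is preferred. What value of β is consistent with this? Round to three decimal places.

Both payoffs in the second observation are in the future, so β drops out: δ^2·5374 = δ^4·6800 ⇒ δ^2 = 5374/6800 = 0.79029, so δ = 0.88898.
Substituting δ into 2109 = β·δ^2·4080: β = 2109/(3224.400) ≈ 0.654.

β ≈ 0.654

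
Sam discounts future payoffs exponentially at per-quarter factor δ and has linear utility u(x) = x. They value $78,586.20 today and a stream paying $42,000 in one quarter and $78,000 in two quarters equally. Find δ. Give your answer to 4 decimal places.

Equating present values: 78586.20 = 42000δ + 78000δ².
Rearranged: 78000δ² + 42000δ − 78586.20 = 0.
The positive root is δ = [−42000 + √(42000² + 4·78000·78586.20)] / (2·78000) = (−42000 + 162120.000)/156000 ≈ 0.7700.

δ ≈ 0.7700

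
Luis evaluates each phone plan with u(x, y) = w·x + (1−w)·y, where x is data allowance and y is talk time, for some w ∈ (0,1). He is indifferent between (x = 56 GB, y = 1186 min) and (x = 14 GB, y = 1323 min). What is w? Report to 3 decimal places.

Equating utilities: w·56 + (1−w)·1186 = w·14 + (1−w)·1323.
Collecting terms: w·42 = (1−w)·137.
So w/(1−w) = 137/42 = 3.2619, giving w = 137/(42+137) = 0.765.

w = 0.765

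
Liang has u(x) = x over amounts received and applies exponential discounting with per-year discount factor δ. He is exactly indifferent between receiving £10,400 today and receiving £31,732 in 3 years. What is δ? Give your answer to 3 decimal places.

δ ≈ 0.689

Equating discounted utilities: u(10400) = δ^3·u(31732) ⇒ δ^3 = u(10400)/u(31732).
With u(x) = x: δ^3 = 10400/31732 = 0.32774.
Hence δ = (0.32774)^(1/3) = 0.68946.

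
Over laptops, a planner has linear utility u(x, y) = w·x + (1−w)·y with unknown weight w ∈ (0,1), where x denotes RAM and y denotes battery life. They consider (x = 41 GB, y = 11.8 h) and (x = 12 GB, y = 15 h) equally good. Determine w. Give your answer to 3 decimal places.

Indifference: w·41 + (1−w)·11.8 = w·12 + (1−w)·15.
Collecting terms: w·29 = (1−w)·3.2.
Hence w = 3.2/(29+3.2) = 3.2/32.2 = 0.099.

w = 0.099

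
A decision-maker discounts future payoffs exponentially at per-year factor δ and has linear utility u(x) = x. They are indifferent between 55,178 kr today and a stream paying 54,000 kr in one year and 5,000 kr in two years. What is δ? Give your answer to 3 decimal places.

δ ≈ 0.940

Present value of the stream is 54000·δ + 5000·δ². Indifference gives 54000δ + 5000δ² = 55178.
That is, 5000δ² + 54000δ − 55178 = 0, a quadratic in δ.
δ = (−54000 + √(54000² + 4·5000·55178)) / (2·5000) = (−54000 + √4019560000.00) / 10000 ≈ 0.940.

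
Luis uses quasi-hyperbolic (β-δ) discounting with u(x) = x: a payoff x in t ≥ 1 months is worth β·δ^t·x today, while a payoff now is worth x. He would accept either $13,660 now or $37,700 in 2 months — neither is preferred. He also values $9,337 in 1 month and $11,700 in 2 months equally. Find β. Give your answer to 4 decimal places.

Both payoffs in the second observation are in the future, so β drops out: δ^1·9337 = δ^2·11700 ⇒ δ = 9337/11700 = 0.79803.
Now use the now-vs-future pair: 13660 = β·δ^2·37700 gives β = 13660/(0.63686·37700) ≈ 0.5689.

β ≈ 0.5689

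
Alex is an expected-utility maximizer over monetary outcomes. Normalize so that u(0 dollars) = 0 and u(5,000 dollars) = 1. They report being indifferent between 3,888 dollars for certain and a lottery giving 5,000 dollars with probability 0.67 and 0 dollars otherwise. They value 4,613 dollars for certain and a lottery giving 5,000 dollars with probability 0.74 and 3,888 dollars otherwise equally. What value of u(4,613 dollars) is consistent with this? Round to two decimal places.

From the first indifference, u(3,888 dollars) = 0.67·u(5,000 dollars) + 0.33·u(0 dollars) = 0.67·1 + 0.33·0 = 0.67.
The second indifference gives u(4,613 dollars) = 0.74·u(5,000 dollars) + 0.26·u(3,888 dollars) = 0.74·1.00 + 0.26·0.67 = 0.9142.

0.91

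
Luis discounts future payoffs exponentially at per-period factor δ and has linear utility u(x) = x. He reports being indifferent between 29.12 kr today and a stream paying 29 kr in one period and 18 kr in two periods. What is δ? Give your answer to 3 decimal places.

The stream is worth 29δ + 18δ² today, so 29δ + 18δ² = 29.12.
Rearranged: 18δ² + 29δ − 29.12 = 0.
The positive root is δ = [−29 + √(29² + 4·18·29.12)] / (2·18) = (−29 + 54.200)/36 ≈ 0.700.

δ ≈ 0.700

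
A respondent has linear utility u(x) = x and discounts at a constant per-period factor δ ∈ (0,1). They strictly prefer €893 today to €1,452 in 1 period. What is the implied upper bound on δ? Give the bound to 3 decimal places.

The preference means 893 > δ·1452.
So δ < 893/1452 = 0.61501.

δ < 0.615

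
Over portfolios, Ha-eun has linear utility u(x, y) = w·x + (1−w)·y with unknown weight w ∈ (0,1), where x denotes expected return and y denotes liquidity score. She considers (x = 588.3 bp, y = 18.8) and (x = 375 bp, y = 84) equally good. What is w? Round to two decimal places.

w = 0.23

Equating utilities: w·588.3 + (1−w)·18.8 = w·375 + (1−w)·84.
w·(588.3−375) = (1−w)·(84−18.8), i.e. w·213.3 = (1−w)·65.2.
Hence w = 65.2/(213.3+65.2) = 65.2/278.5 = 0.23.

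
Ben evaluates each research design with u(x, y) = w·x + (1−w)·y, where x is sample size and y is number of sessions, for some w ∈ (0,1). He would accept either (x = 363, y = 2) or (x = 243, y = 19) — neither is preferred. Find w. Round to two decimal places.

w = 0.12

Equating utilities: w·363 + (1−w)·2 = w·243 + (1−w)·19.
Rearranging, 120·w − 17·(1−w) = 0.
The marginal rate of substitution is 17/120, so w = 17/(120+17) = 0.12.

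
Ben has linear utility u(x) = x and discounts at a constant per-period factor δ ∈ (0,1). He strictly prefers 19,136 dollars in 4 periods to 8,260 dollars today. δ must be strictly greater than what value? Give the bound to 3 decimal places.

Comparing present values: 8260 < δ^4·19136.
Dividing by 19136: δ^4 > 0.43165. Both sides are positive, so the 4th root keeps the direction.
δ > (8260/19136)^(1/4) ≈ 0.811.

δ > 0.811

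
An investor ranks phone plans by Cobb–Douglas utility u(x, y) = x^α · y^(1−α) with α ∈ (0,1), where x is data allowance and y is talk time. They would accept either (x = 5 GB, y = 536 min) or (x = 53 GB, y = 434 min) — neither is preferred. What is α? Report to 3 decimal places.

α ≈ 0.082

Set the two utilities equal: 5^α·536^(1−α) = 53^α·434^(1−α).
(5/53)^α = (434/536)^(1−α); take logs: α·ln(5/53) = (1−α)·ln(434/536), i.e. α·-2.360854 = (1−α)·-0.211090.
Thus α·(-2.571944) = -0.211090, so α = -0.211090/-2.571944 ≈ 0.082.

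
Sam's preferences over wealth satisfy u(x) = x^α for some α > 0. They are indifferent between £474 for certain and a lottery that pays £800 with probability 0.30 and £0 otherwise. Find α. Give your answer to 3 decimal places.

Since u(0) = 0, the lottery's EU is 0.30·800^α.
Equating: 474^α = 0.30·800^α, i.e. 0.5925^α = 0.30.
Taking logs: α·ln(474/800) = ln(0.30), so α = -1.203973 / -0.523404 ≈ 2.300.

α ≈ 2.300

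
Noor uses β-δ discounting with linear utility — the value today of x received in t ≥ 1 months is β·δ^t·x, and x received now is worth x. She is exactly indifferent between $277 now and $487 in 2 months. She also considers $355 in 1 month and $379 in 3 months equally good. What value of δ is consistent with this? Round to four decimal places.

Both payoffs in the second observation are in the future, so β drops out: δ^1·355 = δ^3·379 ⇒ δ^2 = 355/379 = 0.93668, so δ = 0.96782.

δ ≈ 0.9678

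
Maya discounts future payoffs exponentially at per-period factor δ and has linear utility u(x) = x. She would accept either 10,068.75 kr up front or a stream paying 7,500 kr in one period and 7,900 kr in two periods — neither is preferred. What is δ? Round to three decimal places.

δ ≈ 0.750

Equating present values: 10068.75 = 7500δ + 7900δ².
That is, 7900δ² + 7500δ − 10068.75 = 0, a quadratic in δ.
δ = (−7500 + √(7500² + 4·7900·10068.75)) / (2·7900) = (−7500 + √374422500.00) / 15800 ≈ 0.750.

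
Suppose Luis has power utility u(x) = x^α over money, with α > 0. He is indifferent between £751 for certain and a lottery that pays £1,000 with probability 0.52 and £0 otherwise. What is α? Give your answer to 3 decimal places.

α ≈ 2.284

The lottery's expected utility is 0.52·u(1000) + 0.48·u(0) = 0.52·1000^α (since u(0) = 0 for α > 0).
Equating: 751^α = 0.52·1000^α, i.e. 0.7510^α = 0.52.
Take logs: α = ln 0.52 / ln(751/1000) ≈ 2.28366.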